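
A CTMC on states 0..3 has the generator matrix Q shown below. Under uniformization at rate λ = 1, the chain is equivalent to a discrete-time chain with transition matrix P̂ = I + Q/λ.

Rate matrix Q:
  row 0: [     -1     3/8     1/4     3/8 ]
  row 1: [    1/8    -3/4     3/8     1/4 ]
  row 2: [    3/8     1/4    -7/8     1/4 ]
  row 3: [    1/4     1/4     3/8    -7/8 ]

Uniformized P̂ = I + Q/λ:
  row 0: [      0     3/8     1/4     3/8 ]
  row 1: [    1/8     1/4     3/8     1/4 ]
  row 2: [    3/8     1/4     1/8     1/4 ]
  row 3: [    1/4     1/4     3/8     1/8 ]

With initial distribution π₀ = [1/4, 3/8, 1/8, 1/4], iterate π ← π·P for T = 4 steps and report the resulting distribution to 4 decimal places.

π = [0.2009, 0.2747, 0.2806, 0.2438]

t=0: π = [0.2500, 0.3750, 0.1250, 0.2500]
t=1: π = [0.1563, 0.2813, 0.3125, 0.2500]
t=2: π = [0.2148, 0.2695, 0.2773, 0.2383]
t=3: π = [0.1973, 0.2769, 0.2788, 0.2471]
t=4: π = [0.2009, 0.2747, 0.2806, 0.2438]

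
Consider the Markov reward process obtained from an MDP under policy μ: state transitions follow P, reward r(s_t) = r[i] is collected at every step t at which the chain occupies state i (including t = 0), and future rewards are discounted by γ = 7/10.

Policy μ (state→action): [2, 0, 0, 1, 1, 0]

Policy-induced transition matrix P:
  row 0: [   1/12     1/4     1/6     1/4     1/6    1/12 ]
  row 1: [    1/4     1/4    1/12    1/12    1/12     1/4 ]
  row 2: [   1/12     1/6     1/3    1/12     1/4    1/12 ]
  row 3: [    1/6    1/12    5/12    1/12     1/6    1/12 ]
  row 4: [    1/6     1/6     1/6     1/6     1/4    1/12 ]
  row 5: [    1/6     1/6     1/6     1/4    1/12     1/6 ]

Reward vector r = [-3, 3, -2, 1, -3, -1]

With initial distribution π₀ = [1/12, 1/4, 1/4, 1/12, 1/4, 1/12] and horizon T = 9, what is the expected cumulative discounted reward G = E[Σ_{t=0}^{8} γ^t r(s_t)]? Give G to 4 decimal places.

t=0: π = [0.0833, 0.2500, 0.2500, 0.0833, 0.2500, 0.0833], E[r] = -0.7500, γ^t·E[r] = -0.750000, running G = -0.750000
t=1: π = [0.1597, 0.1875, 0.2083, 0.1319, 0.1806, 0.1319], E[r] = -0.8750, γ^t·E[r] = -0.612500, running G = -1.362500
t=2: π = [0.1516, 0.1846, 0.2188, 0.1470, 0.1725, 0.1256], E[r] = -0.8345, γ^t·E[r] = -0.408900, running G = -1.771400
t=3: π = [0.1512, 0.1824, 0.2245, 0.1439, 0.1734, 0.1246], E[r] = -0.8561, γ^t·E[r] = -0.293657, running G = -2.065058
t=4: π = [0.1506, 0.1825, 0.2249, 0.1437, 0.1742, 0.1241], E[r] = -0.8571, γ^t·E[r] = -0.205783, running G = -2.270841
t=5: π = [0.1506, 0.1824, 0.2249, 0.1436, 0.1744, 0.1241], E[r] = -0.8578, γ^t·E[r] = -0.144165, running G = -2.415005
t=6: π = [0.1506, 0.1824, 0.2249, 0.1436, 0.1744, 0.1241], E[r] = -0.8577, γ^t·E[r] = -0.100909, running G = -2.515914
t=7: π = [0.1506, 0.1824, 0.2248, 0.1436, 0.1744, 0.1241], E[r] = -0.8577, γ^t·E[r] = -0.070637, running G = -2.586552
t=8: π = [0.1506, 0.1824, 0.2248, 0.1436, 0.1744, 0.1241], E[r] = -0.8577, γ^t·E[r] = -0.049446, running G = -2.635997

G = -2.6360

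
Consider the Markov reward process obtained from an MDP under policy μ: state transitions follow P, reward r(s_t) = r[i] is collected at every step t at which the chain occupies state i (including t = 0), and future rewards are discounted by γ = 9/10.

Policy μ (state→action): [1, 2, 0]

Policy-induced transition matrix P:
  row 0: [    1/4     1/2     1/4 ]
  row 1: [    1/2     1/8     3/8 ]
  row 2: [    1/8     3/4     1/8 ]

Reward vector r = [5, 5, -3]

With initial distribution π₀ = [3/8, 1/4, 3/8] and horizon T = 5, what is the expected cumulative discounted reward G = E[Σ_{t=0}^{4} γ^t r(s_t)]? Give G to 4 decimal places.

t=0: π = [0.3750, 0.2500, 0.3750], E[r] = 2.0000, γ^t·E[r] = 2.000000, running G = 2.000000
t=1: π = [0.2656, 0.5000, 0.2344], E[r] = 3.1250, γ^t·E[r] = 2.812500, running G = 4.812500
t=2: π = [0.3457, 0.3711, 0.2832], E[r] = 2.7344, γ^t·E[r] = 2.214844, running G = 7.027344
t=3: π = [0.3074, 0.4316, 0.2610], E[r] = 2.9121, γ^t·E[r] = 2.122928, running G = 9.150271
t=4: π = [0.3253, 0.4034, 0.2713], E[r] = 2.8293, γ^t·E[r] = 1.856334, running G = 11.006605

G = 11.0066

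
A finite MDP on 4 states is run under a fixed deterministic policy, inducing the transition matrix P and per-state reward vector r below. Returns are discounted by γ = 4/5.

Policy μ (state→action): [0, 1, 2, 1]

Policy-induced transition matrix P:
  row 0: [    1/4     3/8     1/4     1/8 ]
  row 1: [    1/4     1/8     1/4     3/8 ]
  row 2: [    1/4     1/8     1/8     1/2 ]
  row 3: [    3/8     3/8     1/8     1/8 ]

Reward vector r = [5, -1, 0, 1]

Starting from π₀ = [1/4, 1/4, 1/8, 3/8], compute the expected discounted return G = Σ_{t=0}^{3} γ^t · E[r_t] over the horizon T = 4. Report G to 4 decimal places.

t=0: π = [0.2500, 0.2500, 0.1250, 0.3750], E[r] = 1.3750, γ^t·E[r] = 1.375000, running G = 1.375000
t=1: π = [0.2969, 0.2813, 0.1875, 0.2344], E[r] = 1.4375, γ^t·E[r] = 1.150000, running G = 2.525000
t=2: π = [0.2793, 0.2578, 0.1973, 0.2656], E[r] = 1.4043, γ^t·E[r] = 0.898750, running G = 3.423750
t=3: π = [0.2832, 0.2612, 0.1921, 0.2634], E[r] = 1.4182, γ^t·E[r] = 0.726125, running G = 4.149875

G = 4.1499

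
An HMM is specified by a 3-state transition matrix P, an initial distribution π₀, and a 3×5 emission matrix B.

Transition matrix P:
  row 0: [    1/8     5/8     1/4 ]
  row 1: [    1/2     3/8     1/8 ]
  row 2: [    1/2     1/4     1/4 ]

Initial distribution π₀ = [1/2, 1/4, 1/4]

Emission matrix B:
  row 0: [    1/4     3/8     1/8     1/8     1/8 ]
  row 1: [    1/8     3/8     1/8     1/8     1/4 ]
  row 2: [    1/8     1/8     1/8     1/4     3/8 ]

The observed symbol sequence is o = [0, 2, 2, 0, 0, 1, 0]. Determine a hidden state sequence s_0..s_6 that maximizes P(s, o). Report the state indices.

t=0: δ = [1.250e-01, 3.125e-02, 3.125e-02]  (obs o_0=0)
t=1: δ = [1.953e-03, 9.766e-03, 3.906e-03]  ψ = [0, 0, 0]  (obs o_1=2)
t=2: δ = [6.104e-04, 4.578e-04, 1.526e-04]  ψ = [1, 1, 1]  (obs o_2=2)
t=3: δ = [5.722e-05, 4.768e-05, 1.907e-05]  ψ = [1, 0, 0]  (obs o_3=0)
t=4: δ = [5.960e-06, 4.470e-06, 1.788e-06]  ψ = [1, 0, 0]  (obs o_4=0)
t=5: δ = [8.382e-07, 1.397e-06, 1.863e-07]  ψ = [1, 0, 0]  (obs o_5=1)
t=6: δ = [1.746e-07, 6.548e-08, 2.619e-08]  ψ = [1, 0, 0]  (obs o_6=0)
backtrack: best end state = 0; path = [0, 1, 0, 1, 0, 1, 0]

path = [0, 1, 0, 1, 0, 1, 0]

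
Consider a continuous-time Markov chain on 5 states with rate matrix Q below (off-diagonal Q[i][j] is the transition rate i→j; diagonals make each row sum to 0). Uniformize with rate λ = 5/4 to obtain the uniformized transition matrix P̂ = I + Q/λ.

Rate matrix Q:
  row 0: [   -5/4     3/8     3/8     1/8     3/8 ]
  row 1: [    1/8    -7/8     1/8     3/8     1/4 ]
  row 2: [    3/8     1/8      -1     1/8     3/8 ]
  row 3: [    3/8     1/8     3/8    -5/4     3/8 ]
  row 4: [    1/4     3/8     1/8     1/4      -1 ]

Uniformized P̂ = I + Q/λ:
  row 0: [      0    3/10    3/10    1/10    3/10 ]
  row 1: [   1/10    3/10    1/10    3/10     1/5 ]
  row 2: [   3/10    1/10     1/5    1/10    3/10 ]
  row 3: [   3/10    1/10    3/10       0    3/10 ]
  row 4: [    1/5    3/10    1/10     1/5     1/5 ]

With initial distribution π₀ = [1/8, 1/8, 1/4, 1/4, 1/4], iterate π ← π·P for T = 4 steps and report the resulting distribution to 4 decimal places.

t=0: π = [0.1250, 0.1250, 0.2500, 0.2500, 0.2500]
t=1: π = [0.2125, 0.2000, 0.2000, 0.1250, 0.2625]
t=2: π = [0.1700, 0.2350, 0.1875, 0.1538, 0.2538]
t=3: π = [0.1766, 0.2318, 0.1835, 0.1570, 0.2511]
t=4: π = [0.1756, 0.2319, 0.1851, 0.1558, 0.2517]

π = [0.1756, 0.2319, 0.1851, 0.1558, 0.2517]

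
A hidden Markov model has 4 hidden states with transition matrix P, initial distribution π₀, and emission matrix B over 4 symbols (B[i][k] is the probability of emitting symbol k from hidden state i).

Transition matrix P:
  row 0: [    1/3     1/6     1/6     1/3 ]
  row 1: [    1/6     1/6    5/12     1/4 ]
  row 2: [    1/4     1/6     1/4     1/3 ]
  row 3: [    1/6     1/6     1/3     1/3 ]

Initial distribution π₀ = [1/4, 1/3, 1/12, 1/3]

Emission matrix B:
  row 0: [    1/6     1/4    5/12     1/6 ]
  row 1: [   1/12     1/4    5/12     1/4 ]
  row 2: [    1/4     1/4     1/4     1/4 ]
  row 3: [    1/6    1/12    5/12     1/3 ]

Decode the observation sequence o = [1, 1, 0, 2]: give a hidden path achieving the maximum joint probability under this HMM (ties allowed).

t=0: δ = [6.250e-02, 8.333e-02, 2.083e-02, 2.778e-02]  (obs o_0=1)
t=1: δ = [5.208e-03, 3.472e-03, 8.681e-03, 1.736e-03]  ψ = [0, 1, 1, 0]  (obs o_1=1)
t=2: δ = [3.617e-04, 1.206e-04, 5.425e-04, 4.823e-04]  ψ = [2, 2, 2, 2]  (obs o_2=0)
t=3: δ = [5.651e-05, 3.768e-05, 4.019e-05, 7.535e-05]  ψ = [2, 2, 3, 2]  (obs o_3=2)
backtrack: best end state = 3; path = [1, 2, 2, 3]

path = [1, 2, 2, 3]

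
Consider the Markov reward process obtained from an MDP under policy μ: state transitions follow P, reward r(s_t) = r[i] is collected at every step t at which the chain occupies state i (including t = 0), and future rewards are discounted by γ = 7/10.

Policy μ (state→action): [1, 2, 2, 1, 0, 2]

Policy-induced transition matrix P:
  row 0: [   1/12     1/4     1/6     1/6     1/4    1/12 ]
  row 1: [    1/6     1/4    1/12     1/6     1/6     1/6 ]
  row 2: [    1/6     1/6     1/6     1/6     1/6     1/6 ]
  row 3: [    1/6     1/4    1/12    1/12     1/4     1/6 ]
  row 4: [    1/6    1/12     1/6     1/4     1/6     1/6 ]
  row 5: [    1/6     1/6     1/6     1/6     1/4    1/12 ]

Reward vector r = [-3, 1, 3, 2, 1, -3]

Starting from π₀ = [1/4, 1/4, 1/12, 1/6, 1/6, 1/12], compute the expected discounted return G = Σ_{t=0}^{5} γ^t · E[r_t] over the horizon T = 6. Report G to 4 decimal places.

G = 0.5221

t=0: π = [0.2500, 0.2500, 0.0833, 0.1667, 0.1667, 0.0833], E[r] = 0.0000, γ^t·E[r] = 0.000000, running G = 0.000000
t=1: π = [0.1458, 0.2083, 0.1319, 0.1667, 0.2083, 0.1389], E[r] = 0.2917, γ^t·E[r] = 0.204167, running G = 0.204167
t=2: π = [0.1545, 0.1927, 0.1354, 0.1701, 0.2043, 0.1429], E[r] = 0.2512, γ^t·E[r] = 0.123067, running G = 0.327234
t=3: π = [0.1538, 0.1928, 0.1364, 0.1695, 0.2056, 0.1419], E[r] = 0.2597, γ^t·E[r] = 0.089075, running G = 0.416309
t=4: π = [0.1539, 0.1925, 0.1365, 0.1697, 0.2054, 0.1420], E[r] = 0.2591, γ^t·E[r] = 0.062214, running G = 0.478523
t=5: π = [0.1538, 0.1926, 0.1365, 0.1696, 0.2055, 0.1420], E[r] = 0.2592, γ^t·E[r] = 0.043562, running G = 0.522085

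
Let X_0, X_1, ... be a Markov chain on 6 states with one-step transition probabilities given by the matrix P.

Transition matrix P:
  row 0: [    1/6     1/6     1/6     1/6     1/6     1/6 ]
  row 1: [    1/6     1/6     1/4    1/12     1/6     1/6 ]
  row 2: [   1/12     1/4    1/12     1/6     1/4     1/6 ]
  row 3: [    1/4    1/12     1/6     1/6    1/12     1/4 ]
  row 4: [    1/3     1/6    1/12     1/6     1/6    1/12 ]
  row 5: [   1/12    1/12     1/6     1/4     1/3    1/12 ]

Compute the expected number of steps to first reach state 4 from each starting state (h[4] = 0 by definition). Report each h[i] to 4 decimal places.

h = [5.1475, 5.0831, 4.7465, 5.5186, 0.0000, 4.3890]

First-step conditioning: h[4] = 0; for i ≠ 4, h[i] = 1 + Σ_k P[i][k]·h[k].
  h[0] = 1 + 1/6·h[0] + 1/6·h[1] + 1/6·h[2] + 1/6·h[3] + 1/6·h[5]
  h[1] = 1 + 1/6·h[0] + 1/6·h[1] + 1/4·h[2] + 1/12·h[3] + 1/6·h[5]
  h[2] = 1 + 1/12·h[0] + 1/4·h[1] + 1/12·h[2] + 1/6·h[3] + 1/6·h[5]
  h[3] = 1 + 1/4·h[0] + 1/12·h[1] + 1/6·h[2] + 1/6·h[3] + 1/4·h[5]
  h[5] = 1 + 1/12·h[0] + 1/12·h[1] + 1/6·h[2] + 1/4·h[3] + 1/12·h[5]
Solving the 5×5 linear system over states ≠ 4 gives exactly h = [23843/4632, 23545/4632, 10993/2316, 12781/2316, 0, 10165/2316] (h[4] = 0 is the target).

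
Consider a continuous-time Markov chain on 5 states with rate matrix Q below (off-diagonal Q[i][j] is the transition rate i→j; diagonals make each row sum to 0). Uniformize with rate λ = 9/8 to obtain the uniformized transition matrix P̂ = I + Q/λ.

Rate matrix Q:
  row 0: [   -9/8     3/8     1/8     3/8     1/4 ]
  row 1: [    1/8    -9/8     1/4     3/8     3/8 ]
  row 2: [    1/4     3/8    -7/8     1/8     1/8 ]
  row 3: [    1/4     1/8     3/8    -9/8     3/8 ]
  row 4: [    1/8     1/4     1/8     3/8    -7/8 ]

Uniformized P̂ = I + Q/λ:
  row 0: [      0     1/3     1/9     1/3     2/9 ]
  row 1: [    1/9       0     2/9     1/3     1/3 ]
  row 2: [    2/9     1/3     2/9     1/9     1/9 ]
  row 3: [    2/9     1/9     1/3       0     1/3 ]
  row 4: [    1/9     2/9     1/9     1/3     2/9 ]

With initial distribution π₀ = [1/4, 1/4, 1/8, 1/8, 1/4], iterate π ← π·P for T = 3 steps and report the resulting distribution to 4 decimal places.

t=0: π = [0.2500, 0.2500, 0.1250, 0.1250, 0.2500]
t=1: π = [0.1111, 0.1944, 0.1806, 0.2639, 0.2500]
t=2: π = [0.1481, 0.1821, 0.2114, 0.2052, 0.2531]
t=3: π = [0.1409, 0.1989, 0.2004, 0.2179, 0.2418]

π = [0.1409, 0.1989, 0.2004, 0.2179, 0.2418]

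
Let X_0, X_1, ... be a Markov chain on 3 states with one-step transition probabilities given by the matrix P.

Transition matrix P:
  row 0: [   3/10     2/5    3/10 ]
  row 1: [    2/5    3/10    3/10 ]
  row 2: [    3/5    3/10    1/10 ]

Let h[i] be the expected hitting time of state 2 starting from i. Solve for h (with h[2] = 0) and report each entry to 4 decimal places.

First-step conditioning: h[2] = 0; for i ≠ 2, h[i] = 1 + Σ_k P[i][k]·h[k].
  h[0] = 1 + 3/10·h[0] + 2/5·h[1]
  h[1] = 1 + 2/5·h[0] + 3/10·h[1]
Solving the 2×2 linear system over states ≠ 2 gives exactly h = [10/3, 10/3, 0] (h[2] = 0 is the target).

h = [3.3333, 3.3333, 0.0000]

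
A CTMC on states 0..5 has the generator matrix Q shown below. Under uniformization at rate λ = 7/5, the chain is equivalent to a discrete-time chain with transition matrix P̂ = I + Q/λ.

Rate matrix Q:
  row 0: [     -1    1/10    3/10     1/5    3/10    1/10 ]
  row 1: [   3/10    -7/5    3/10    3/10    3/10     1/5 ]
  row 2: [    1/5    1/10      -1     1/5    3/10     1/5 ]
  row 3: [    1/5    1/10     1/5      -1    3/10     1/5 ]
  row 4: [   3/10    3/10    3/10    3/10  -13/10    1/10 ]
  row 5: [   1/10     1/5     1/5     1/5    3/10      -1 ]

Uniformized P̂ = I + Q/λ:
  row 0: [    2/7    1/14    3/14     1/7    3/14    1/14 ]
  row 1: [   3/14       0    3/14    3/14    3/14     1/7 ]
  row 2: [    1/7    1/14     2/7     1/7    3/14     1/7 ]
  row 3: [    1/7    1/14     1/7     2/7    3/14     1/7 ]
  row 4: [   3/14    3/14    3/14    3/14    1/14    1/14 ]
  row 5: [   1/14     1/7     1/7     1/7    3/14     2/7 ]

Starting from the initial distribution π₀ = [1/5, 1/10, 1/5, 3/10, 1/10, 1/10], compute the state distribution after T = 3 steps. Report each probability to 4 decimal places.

t=0: π = [0.2000, 0.1000, 0.2000, 0.3000, 0.1000, 0.1000]
t=1: π = [0.1786, 0.0857, 0.2000, 0.2000, 0.2000, 0.1357]
t=2: π = [0.1791, 0.1036, 0.2046, 0.1918, 0.1857, 0.1352]
t=3: π = [0.1794, 0.1002, 0.2055, 0.1909, 0.1878, 0.1361]

π = [0.1794, 0.1002, 0.2055, 0.1909, 0.1878, 0.1361]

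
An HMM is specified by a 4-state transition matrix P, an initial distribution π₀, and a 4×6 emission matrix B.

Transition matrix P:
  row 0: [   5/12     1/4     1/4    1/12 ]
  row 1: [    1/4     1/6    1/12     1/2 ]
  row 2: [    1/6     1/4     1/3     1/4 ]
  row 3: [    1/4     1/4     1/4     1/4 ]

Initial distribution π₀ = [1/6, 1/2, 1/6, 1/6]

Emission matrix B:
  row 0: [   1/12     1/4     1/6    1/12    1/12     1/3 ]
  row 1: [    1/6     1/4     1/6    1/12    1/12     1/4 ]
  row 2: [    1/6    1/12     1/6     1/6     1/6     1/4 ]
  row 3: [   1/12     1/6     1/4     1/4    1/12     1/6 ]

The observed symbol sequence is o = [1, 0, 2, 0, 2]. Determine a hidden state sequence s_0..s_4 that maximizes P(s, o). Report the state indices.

t=0: δ = [4.167e-02, 1.250e-01, 1.389e-02, 2.778e-02]  (obs o_0=1)
t=1: δ = [2.604e-03, 3.472e-03, 1.736e-03, 5.208e-03]  ψ = [1, 1, 0, 1]  (obs o_1=0)
t=2: δ = [2.170e-04, 2.170e-04, 2.170e-04, 4.340e-04]  ψ = [3, 3, 3, 1]  (obs o_2=2)
t=3: δ = [9.042e-06, 1.808e-05, 1.808e-05, 9.042e-06]  ψ = [3, 3, 3, 1]  (obs o_3=0)
t=4: δ = [7.535e-07, 7.535e-07, 1.005e-06, 2.261e-06]  ψ = [1, 2, 2, 1]  (obs o_4=2)
backtrack: best end state = 3; path = [1, 1, 3, 1, 3]

path = [1, 1, 3, 1, 3]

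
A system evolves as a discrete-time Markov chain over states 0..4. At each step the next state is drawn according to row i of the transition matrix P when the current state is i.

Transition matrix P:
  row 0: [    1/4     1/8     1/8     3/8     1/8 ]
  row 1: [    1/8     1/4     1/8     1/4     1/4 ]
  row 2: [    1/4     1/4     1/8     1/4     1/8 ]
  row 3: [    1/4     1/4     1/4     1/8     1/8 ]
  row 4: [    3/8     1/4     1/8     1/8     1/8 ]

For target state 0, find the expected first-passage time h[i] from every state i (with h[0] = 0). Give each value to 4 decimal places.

h = [0.0000, 4.6557, 4.1967, 4.1967, 3.6721]

First-step conditioning: h[0] = 0; for i ≠ 0, h[i] = 1 + Σ_k P[i][k]·h[k].
  h[1] = 1 + 1/4·h[1] + 1/8·h[2] + 1/4·h[3] + 1/4·h[4]
  h[2] = 1 + 1/4·h[1] + 1/8·h[2] + 1/4·h[3] + 1/8·h[4]
  h[3] = 1 + 1/4·h[1] + 1/4·h[2] + 1/8·h[3] + 1/8·h[4]
  h[4] = 1 + 1/4·h[1] + 1/8·h[2] + 1/8·h[3] + 1/8·h[4]
Solving the 4×4 linear system over states ≠ 0 gives exactly h = [0, 284/61, 256/61, 256/61, 224/61] (h[0] = 0 is the target).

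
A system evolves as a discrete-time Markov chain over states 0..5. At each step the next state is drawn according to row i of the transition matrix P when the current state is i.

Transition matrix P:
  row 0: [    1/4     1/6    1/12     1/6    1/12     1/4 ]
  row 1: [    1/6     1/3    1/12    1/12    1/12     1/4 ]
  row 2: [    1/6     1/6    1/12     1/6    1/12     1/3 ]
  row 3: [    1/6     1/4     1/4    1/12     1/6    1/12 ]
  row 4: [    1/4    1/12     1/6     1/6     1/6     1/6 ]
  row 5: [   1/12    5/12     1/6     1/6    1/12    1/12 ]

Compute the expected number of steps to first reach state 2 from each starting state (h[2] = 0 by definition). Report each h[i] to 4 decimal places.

First-step conditioning: h[2] = 0; for i ≠ 2, h[i] = 1 + Σ_k P[i][k]·h[k].
  h[0] = 1 + 1/4·h[0] + 1/6·h[1] + 1/6·h[3] + 1/12·h[4] + 1/4·h[5]
  h[1] = 1 + 1/6·h[0] + 1/3·h[1] + 1/12·h[3] + 1/12·h[4] + 1/4·h[5]
  h[3] = 1 + 1/6·h[0] + 1/4·h[1] + 1/12·h[3] + 1/6·h[4] + 1/12·h[5]
  h[4] = 1 + 1/4·h[0] + 1/12·h[1] + 1/6·h[3] + 1/6·h[4] + 1/6·h[5]
  h[5] = 1 + 1/12·h[0] + 5/12·h[1] + 1/6·h[3] + 1/12·h[4] + 1/12·h[5]
Solving the 5×5 linear system over states ≠ 2 gives exactly h = [241092/31315, 48936/6263, 0, 205212/31315, 220344/31315, 44928/6263] (h[2] = 0 is the target).

h = [7.6989, 7.8135, 0.0000, 6.5532, 7.0364, 7.1736]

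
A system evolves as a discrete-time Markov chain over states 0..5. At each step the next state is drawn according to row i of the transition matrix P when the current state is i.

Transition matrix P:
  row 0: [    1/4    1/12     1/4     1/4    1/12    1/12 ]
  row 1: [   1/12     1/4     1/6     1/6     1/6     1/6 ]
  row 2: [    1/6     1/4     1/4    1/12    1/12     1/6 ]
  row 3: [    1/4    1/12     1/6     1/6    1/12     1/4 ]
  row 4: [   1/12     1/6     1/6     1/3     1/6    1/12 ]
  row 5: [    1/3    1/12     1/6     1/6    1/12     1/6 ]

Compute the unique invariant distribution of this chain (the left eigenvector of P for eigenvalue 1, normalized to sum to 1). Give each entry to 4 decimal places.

Balance equations π_j = Σ_i π_i·P[i][j]:
  π_0 = 1/4·π_0 + 1/12·π_1 + 1/6·π_2 + 1/4·π_3 + 1/12·π_4 + 1/3·π_5
  π_1 = 1/12·π_0 + 1/4·π_1 + 1/4·π_2 + 1/12·π_3 + 1/6·π_4 + 1/12·π_5
  π_2 = 1/4·π_0 + 1/6·π_1 + 1/4·π_2 + 1/6·π_3 + 1/6·π_4 + 1/6·π_5
  π_3 = 1/4·π_0 + 1/6·π_1 + 1/12·π_2 + 1/6·π_3 + 1/3·π_4 + 1/6·π_5
  π_4 = 1/12·π_0 + 1/6·π_1 + 1/12·π_2 + 1/12·π_3 + 1/6·π_4 + 1/12·π_5
  normalize: π_0 + π_1 + π_2 + π_3 + π_4 + π_5 = 1
Solving the linear system gives exactly π = [19527/95809, 14422/95809, 19195/95809, 17666/95809, 10021/95809, 14978/95809].

π = [0.2038, 0.1505, 0.2003, 0.1844, 0.1046, 0.1563]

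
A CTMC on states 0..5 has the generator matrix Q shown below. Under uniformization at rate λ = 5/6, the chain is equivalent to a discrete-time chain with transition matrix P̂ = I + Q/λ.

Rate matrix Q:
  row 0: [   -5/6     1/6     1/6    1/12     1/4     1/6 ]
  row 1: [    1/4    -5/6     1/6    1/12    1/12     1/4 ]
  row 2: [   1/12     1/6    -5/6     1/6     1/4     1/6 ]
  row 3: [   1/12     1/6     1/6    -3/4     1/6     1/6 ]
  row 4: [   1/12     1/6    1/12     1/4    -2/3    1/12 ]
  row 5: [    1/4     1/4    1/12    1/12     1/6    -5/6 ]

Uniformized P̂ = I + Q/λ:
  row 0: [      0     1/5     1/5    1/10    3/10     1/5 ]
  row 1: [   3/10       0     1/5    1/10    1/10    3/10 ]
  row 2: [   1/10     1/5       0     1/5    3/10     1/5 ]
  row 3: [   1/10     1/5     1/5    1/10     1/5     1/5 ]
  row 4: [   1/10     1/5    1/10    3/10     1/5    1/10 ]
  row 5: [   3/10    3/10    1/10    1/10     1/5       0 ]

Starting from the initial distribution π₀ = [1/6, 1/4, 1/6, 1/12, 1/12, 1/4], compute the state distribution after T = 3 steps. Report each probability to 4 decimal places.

t=0: π = [0.1667, 0.2500, 0.1667, 0.0833, 0.0833, 0.2500]
t=1: π = [0.1833, 0.1750, 0.1333, 0.1333, 0.2083, 0.1667]
t=2: π = [0.1500, 0.1817, 0.1358, 0.1550, 0.2142, 0.1633]
t=3: π = [0.1540, 0.1800, 0.1351, 0.1564, 0.2104, 0.1641]

π = [0.1540, 0.1800, 0.1351, 0.1564, 0.2104, 0.1641]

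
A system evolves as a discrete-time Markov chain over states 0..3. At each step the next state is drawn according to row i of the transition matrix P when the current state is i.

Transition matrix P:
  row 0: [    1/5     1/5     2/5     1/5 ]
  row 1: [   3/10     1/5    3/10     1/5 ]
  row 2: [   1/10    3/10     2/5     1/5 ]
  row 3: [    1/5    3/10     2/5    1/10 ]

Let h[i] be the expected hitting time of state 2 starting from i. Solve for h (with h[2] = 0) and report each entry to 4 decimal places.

h = [2.6442, 2.9087, 0.0000, 2.6683]

First-step conditioning: h[2] = 0; for i ≠ 2, h[i] = 1 + Σ_k P[i][k]·h[k].
  h[0] = 1 + 1/5·h[0] + 1/5·h[1] + 1/5·h[3]
  h[1] = 1 + 3/10·h[0] + 1/5·h[1] + 1/5·h[3]
  h[3] = 1 + 1/5·h[0] + 3/10·h[1] + 1/10·h[3]
Solving the 3×3 linear system over states ≠ 2 gives exactly h = [275/104, 605/208, 0, 555/208] (h[2] = 0 is the target).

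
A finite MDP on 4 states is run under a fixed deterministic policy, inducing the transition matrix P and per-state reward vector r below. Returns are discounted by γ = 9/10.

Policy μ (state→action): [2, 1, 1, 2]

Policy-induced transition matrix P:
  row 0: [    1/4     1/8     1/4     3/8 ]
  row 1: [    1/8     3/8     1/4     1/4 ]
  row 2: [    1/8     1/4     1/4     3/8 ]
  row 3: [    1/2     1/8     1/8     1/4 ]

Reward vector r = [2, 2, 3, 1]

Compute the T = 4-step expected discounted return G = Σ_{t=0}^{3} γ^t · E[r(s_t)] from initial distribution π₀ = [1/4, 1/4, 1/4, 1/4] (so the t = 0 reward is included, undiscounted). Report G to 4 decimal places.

G = 6.6423

t=0: π = [0.2500, 0.2500, 0.2500, 0.2500], E[r] = 2.0000, γ^t·E[r] = 2.000000, running G = 2.000000
t=1: π = [0.2500, 0.2188, 0.2188, 0.3125], E[r] = 1.9063, γ^t·E[r] = 1.715625, running G = 3.715625
t=2: π = [0.2734, 0.2070, 0.2109, 0.3086], E[r] = 1.9023, γ^t·E[r] = 1.540898, running G = 5.256523
t=3: π = [0.2749, 0.2031, 0.2114, 0.3105], E[r] = 1.9009, γ^t·E[r] = 1.385741, running G = 6.642264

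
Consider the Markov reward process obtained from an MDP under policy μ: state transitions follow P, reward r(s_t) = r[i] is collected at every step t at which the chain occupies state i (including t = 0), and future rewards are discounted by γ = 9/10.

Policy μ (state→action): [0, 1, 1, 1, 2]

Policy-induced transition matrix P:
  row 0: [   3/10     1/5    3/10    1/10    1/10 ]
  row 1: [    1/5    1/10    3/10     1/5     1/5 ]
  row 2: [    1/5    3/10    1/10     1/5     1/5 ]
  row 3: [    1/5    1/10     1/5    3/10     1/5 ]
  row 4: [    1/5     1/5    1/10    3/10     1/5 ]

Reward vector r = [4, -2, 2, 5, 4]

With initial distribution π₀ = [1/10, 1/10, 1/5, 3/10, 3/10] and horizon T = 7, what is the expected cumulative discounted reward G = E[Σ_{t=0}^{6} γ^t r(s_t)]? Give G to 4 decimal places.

t=0: π = [0.1000, 0.1000, 0.2000, 0.3000, 0.3000], E[r] = 3.3000, γ^t·E[r] = 3.300000, running G = 3.300000
t=1: π = [0.2100, 0.1800, 0.1700, 0.2500, 0.1900], E[r] = 2.8300, γ^t·E[r] = 2.547000, running G = 5.847000
t=2: π = [0.2210, 0.1740, 0.2030, 0.2230, 0.1790], E[r] = 2.7730, γ^t·E[r] = 2.246130, running G = 8.093130
t=3: π = [0.2221, 0.1806, 0.2013, 0.2181, 0.1779], E[r] = 2.7319, γ^t·E[r] = 1.991555, running G = 10.084685
t=4: π = [0.2222, 0.1803, 0.2024, 0.2174, 0.1778], E[r] = 2.7311, γ^t·E[r] = 1.791894, running G = 11.876579
t=5: π = [0.2222, 0.1805, 0.2022, 0.2173, 0.1778], E[r] = 2.7300, γ^t·E[r] = 1.612044, running G = 13.488624
t=6: π = [0.2222, 0.1804, 0.2023, 0.2173, 0.1778], E[r] = 2.7301, γ^t·E[r] = 1.450871, running G = 14.939495

G = 14.9395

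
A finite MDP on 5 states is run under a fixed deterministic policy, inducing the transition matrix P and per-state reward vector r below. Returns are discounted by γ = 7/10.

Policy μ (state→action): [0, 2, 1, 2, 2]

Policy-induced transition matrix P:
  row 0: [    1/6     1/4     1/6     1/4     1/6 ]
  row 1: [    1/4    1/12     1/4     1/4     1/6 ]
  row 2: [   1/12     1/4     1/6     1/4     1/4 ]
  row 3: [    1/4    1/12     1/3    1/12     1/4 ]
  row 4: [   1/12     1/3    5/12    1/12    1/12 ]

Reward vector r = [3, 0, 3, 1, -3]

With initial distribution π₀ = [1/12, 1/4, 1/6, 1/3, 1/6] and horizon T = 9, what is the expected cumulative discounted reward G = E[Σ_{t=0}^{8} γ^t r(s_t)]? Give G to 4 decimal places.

G = 2.6069

t=0: π = [0.0833, 0.2500, 0.1667, 0.3333, 0.1667], E[r] = 0.5833, γ^t·E[r] = 0.583333, running G = 0.583333
t=1: π = [0.1875, 0.1667, 0.2847, 0.1667, 0.1944], E[r] = 1.0000, γ^t·E[r] = 0.700000, running G = 1.283333
t=2: π = [0.1545, 0.2106, 0.2569, 0.1898, 0.1881], E[r] = 0.8600, γ^t·E[r] = 0.421377, running G = 1.704711
t=3: π = [0.1630, 0.1989, 0.2629, 0.1870, 0.1882], E[r] = 0.8998, γ^t·E[r] = 0.308644, running G = 2.013354
t=4: π = [0.1612, 0.2014, 0.2615, 0.1875, 0.1885], E[r] = 0.8902, γ^t·E[r] = 0.213728, running G = 2.227083
t=5: π = [0.1616, 0.2009, 0.2618, 0.1873, 0.1884], E[r] = 0.8924, γ^t·E[r] = 0.149981, running G = 2.377064
t=6: π = [0.1615, 0.2010, 0.2617, 0.1874, 0.1884], E[r] = 0.8919, γ^t·E[r] = 0.104929, running G = 2.481993
t=7: π = [0.1615, 0.2010, 0.2617, 0.1874, 0.1884], E[r] = 0.8920, γ^t·E[r] = 0.073459, running G = 2.555452
t=8: π = [0.1615, 0.2010, 0.2617, 0.1874, 0.1884], E[r] = 0.8920, γ^t·E[r] = 0.051420, running G = 2.606872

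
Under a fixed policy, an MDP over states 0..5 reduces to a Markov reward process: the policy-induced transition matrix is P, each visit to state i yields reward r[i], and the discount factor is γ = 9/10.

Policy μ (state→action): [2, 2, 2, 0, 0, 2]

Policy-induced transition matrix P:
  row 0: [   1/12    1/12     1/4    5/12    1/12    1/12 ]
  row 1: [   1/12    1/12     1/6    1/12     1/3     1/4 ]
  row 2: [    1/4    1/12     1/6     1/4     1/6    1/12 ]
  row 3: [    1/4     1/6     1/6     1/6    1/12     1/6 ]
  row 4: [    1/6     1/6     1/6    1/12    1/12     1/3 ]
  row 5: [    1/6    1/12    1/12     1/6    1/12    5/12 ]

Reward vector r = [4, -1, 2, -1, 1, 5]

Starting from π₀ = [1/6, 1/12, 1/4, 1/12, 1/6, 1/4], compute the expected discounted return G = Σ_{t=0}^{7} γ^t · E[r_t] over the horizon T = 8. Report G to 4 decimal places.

G = 11.6063

t=0: π = [0.1667, 0.0833, 0.2500, 0.0833, 0.1667, 0.2500], E[r] = 2.4167, γ^t·E[r] = 2.416667, running G = 2.416667
t=1: π = [0.1736, 0.1042, 0.1597, 0.2083, 0.1250, 0.2292], E[r] = 1.9722, γ^t·E[r] = 1.775000, running G = 4.191667
t=2: π = [0.1742, 0.1111, 0.1620, 0.2043, 0.1227, 0.2257], E[r] = 1.9566, γ^t·E[r] = 1.584844, running G = 5.776510
t=3: π = [0.1734, 0.1106, 0.1624, 0.2042, 0.1246, 0.2248], E[r] = 1.9521, γ^t·E[r] = 1.423090, running G = 7.199600
t=4: π = [0.1736, 0.1107, 0.1624, 0.2040, 0.1245, 0.2249], E[r] = 1.9531, γ^t·E[r] = 1.281435, running G = 8.481035
t=5: π = [0.1735, 0.1107, 0.1624, 0.2040, 0.1245, 0.2249], E[r] = 1.9530, γ^t·E[r] = 1.153225, running G = 9.634260
t=6: π = [0.1735, 0.1107, 0.1624, 0.2040, 0.1245, 0.2249], E[r] = 1.9531, γ^t·E[r] = 1.037940, running G = 10.672200
t=7: π = [0.1735, 0.1107, 0.1624, 0.2040, 0.1245, 0.2249], E[r] = 1.9531, γ^t·E[r] = 0.934144, running G = 11.606344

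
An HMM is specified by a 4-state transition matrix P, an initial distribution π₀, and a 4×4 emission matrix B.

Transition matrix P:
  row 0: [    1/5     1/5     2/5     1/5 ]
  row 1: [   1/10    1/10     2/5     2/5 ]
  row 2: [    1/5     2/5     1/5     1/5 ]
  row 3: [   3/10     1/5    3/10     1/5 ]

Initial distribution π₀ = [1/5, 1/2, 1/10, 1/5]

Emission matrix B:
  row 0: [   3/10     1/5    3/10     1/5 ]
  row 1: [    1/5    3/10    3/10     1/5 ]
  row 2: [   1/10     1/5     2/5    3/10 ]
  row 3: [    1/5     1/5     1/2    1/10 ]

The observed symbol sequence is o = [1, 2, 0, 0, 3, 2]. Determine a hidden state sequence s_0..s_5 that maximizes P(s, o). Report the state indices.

path = [1, 3, 0, 0, 2, 1]

t=0: δ = [4.000e-02, 1.500e-01, 2.000e-02, 4.000e-02]  (obs o_0=1)
t=1: δ = [4.500e-03, 4.500e-03, 2.400e-02, 3.000e-02]  ψ = [1, 1, 1, 1]  (obs o_1=2)
t=2: δ = [2.700e-03, 1.920e-03, 9.000e-04, 1.200e-03]  ψ = [3, 2, 3, 3]  (obs o_2=0)
t=3: δ = [1.620e-04, 1.080e-04, 1.080e-04, 1.536e-04]  ψ = [0, 0, 0, 1]  (obs o_3=0)
t=4: δ = [9.216e-06, 8.640e-06, 1.944e-05, 4.320e-06]  ψ = [3, 2, 0, 1]  (obs o_4=3)
t=5: δ = [1.166e-06, 2.333e-06, 1.555e-06, 1.944e-06]  ψ = [2, 2, 2, 2]  (obs o_5=2)
backtrack: best end state = 1; path = [1, 3, 0, 0, 2, 1]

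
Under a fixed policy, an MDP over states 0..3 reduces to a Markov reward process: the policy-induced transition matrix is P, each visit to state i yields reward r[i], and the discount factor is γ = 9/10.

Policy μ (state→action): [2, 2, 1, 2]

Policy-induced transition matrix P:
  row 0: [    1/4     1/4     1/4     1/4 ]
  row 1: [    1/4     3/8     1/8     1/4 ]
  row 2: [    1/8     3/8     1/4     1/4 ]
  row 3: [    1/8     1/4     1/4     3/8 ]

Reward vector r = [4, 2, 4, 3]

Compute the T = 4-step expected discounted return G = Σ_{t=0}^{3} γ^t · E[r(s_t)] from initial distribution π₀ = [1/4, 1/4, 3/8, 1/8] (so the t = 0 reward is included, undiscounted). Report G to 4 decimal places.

G = 10.8875

t=0: π = [0.2500, 0.2500, 0.3750, 0.1250], E[r] = 3.3750, γ^t·E[r] = 3.375000, running G = 3.375000
t=1: π = [0.1875, 0.3281, 0.2188, 0.2656], E[r] = 3.0781, γ^t·E[r] = 2.770313, running G = 6.145313
t=2: π = [0.1895, 0.3184, 0.2090, 0.2832], E[r] = 3.0801, γ^t·E[r] = 2.494863, running G = 8.640176
t=3: π = [0.1885, 0.3159, 0.2102, 0.2854], E[r] = 3.0828, γ^t·E[r] = 2.247335, running G = 10.887510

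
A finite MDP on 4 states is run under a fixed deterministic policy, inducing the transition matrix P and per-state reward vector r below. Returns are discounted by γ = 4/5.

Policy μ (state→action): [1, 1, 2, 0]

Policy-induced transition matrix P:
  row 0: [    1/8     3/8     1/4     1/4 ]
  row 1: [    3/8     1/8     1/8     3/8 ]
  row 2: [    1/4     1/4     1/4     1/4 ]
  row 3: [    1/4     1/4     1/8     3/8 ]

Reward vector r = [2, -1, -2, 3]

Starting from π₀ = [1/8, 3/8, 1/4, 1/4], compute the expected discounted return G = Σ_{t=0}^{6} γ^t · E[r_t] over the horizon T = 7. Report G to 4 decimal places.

t=0: π = [0.1250, 0.3750, 0.2500, 0.2500], E[r] = 0.1250, γ^t·E[r] = 0.125000, running G = 0.125000
t=1: π = [0.2813, 0.2188, 0.1719, 0.3281], E[r] = 0.9844, γ^t·E[r] = 0.787500, running G = 0.912500
t=2: π = [0.2422, 0.2578, 0.1816, 0.3184], E[r] = 0.8184, γ^t·E[r] = 0.523750, running G = 1.436250
t=3: π = [0.2520, 0.2480, 0.1780, 0.3220], E[r] = 0.8660, γ^t·E[r] = 0.443375, running G = 1.879625
t=4: π = [0.2495, 0.2505, 0.1787, 0.3213], E[r] = 0.8548, γ^t·E[r] = 0.350138, running G = 2.229763
t=5: π = [0.2501, 0.2499, 0.1785, 0.3215], E[r] = 0.8577, γ^t·E[r] = 0.281054, running G = 2.510816
t=6: π = [0.2500, 0.2500, 0.1786, 0.3214], E[r] = 0.8570, γ^t·E[r] = 0.224657, running G = 2.735474

G = 2.7355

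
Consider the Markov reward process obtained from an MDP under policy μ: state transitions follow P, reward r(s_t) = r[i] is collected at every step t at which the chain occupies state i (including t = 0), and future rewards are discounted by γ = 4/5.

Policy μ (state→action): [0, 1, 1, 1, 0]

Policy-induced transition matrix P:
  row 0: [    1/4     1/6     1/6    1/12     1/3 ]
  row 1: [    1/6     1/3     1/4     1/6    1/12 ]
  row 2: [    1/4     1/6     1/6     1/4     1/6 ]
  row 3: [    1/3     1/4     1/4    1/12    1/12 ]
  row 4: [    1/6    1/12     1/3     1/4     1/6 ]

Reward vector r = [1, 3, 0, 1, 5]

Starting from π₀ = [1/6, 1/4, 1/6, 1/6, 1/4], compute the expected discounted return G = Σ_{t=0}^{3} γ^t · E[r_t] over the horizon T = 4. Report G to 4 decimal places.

G = 5.9270

t=0: π = [0.1667, 0.2500, 0.1667, 0.1667, 0.2500], E[r] = 2.3333, γ^t·E[r] = 2.333333, running G = 2.333333
t=1: π = [0.2222, 0.2014, 0.2431, 0.1736, 0.1597], E[r] = 1.7986, γ^t·E[r] = 1.438889, running G = 3.772222
t=2: π = [0.2344, 0.2014, 0.2245, 0.1672, 0.1725], E[r] = 1.8681, γ^t·E[r] = 1.195556, running G = 4.967778
t=3: π = [0.2328, 0.1998, 0.2261, 0.1663, 0.1750], E[r] = 1.8735, γ^t·E[r] = 0.959235, running G = 5.927012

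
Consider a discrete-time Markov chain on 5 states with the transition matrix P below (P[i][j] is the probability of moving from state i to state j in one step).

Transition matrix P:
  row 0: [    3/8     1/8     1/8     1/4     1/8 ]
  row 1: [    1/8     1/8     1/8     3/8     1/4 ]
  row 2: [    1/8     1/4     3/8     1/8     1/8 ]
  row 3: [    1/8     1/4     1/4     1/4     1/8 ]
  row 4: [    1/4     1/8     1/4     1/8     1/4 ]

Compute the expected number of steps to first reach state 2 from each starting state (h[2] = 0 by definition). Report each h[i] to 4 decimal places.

h = [5.6576, 5.4784, 0.0000, 4.9280, 4.9536]

First-step conditioning: h[2] = 0; for i ≠ 2, h[i] = 1 + Σ_k P[i][k]·h[k].
  h[0] = 1 + 3/8·h[0] + 1/8·h[1] + 1/4·h[3] + 1/8·h[4]
  h[1] = 1 + 1/8·h[0] + 1/8·h[1] + 3/8·h[3] + 1/4·h[4]
  h[3] = 1 + 1/8·h[0] + 1/4·h[1] + 1/4·h[3] + 1/8·h[4]
  h[4] = 1 + 1/4·h[0] + 1/8·h[1] + 1/8·h[3] + 1/4·h[4]
Solving the 4×4 linear system over states ≠ 2 gives exactly h = [3536/625, 3424/625, 0, 616/125, 3096/625] (h[2] = 0 is the target).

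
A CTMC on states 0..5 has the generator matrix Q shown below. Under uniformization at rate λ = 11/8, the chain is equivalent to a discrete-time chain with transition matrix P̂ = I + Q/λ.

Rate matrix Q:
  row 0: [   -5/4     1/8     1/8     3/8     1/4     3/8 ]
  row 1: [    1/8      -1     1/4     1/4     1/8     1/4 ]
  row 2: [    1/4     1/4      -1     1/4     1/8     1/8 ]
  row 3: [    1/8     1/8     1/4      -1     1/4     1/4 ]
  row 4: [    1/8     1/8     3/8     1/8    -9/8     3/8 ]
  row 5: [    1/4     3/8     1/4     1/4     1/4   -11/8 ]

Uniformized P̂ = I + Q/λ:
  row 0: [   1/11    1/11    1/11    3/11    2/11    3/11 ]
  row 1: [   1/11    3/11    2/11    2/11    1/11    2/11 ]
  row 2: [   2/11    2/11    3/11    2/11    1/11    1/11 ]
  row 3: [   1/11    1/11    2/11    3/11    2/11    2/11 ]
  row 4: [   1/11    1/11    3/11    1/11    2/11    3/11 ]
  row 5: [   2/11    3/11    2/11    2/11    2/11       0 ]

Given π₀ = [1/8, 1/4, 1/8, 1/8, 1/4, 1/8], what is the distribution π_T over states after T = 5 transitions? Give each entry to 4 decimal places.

π = [0.1238, 0.1690, 0.2024, 0.1976, 0.1480, 0.1592]

t=0: π = [0.1250, 0.2500, 0.1250, 0.1250, 0.2500, 0.1250]
t=1: π = [0.1136, 0.1705, 0.2045, 0.1818, 0.1477, 0.1818]
t=2: π = [0.1260, 0.1736, 0.2035, 0.1952, 0.1477, 0.1539]
t=3: π = [0.1234, 0.1690, 0.2023, 0.1976, 0.1475, 0.1602]
t=4: π = [0.1239, 0.1691, 0.2024, 0.1976, 0.1481, 0.1589]
t=5: π = [0.1238, 0.1690, 0.2024, 0.1976, 0.1480, 0.1592]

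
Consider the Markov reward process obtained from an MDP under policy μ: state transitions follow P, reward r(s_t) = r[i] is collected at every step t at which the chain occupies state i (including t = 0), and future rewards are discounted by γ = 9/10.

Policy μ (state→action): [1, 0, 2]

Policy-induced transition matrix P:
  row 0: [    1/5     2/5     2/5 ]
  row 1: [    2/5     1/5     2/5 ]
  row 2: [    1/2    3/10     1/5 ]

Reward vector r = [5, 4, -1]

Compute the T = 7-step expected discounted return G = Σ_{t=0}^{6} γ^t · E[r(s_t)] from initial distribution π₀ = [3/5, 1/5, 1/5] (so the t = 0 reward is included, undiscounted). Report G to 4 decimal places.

G = 14.8158

t=0: π = [0.6000, 0.2000, 0.2000], E[r] = 3.6000, γ^t·E[r] = 3.600000, running G = 3.600000
t=1: π = [0.3000, 0.3400, 0.3600], E[r] = 2.5000, γ^t·E[r] = 2.250000, running G = 5.850000
t=2: π = [0.3760, 0.2960, 0.3280], E[r] = 2.7360, γ^t·E[r] = 2.216160, running G = 8.066160
t=3: π = [0.3576, 0.3080, 0.3344], E[r] = 2.6856, γ^t·E[r] = 1.957802, running G = 10.023962
t=4: π = [0.3619, 0.3050, 0.3331], E[r] = 2.6963, γ^t·E[r] = 1.769056, running G = 11.793018
t=5: π = [0.3609, 0.3057, 0.3334], E[r] = 2.6940, γ^t·E[r] = 1.590808, running G = 13.383826
t=6: π = [0.3612, 0.3055, 0.3333], E[r] = 2.6945, γ^t·E[r] = 1.431983, running G = 14.815809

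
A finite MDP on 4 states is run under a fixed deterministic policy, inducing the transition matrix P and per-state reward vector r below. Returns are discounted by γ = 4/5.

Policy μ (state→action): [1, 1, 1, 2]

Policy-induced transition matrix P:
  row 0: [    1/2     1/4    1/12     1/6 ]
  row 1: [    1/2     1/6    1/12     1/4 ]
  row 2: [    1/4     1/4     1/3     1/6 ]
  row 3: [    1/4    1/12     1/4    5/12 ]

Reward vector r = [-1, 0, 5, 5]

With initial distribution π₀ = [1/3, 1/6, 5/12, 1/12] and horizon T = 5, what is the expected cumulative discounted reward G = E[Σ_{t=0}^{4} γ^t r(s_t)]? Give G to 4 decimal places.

G = 6.0198

t=0: π = [0.3333, 0.1667, 0.4167, 0.0833], E[r] = 2.1667, γ^t·E[r] = 2.166667, running G = 2.166667
t=1: π = [0.3750, 0.2222, 0.2014, 0.2014], E[r] = 1.6389, γ^t·E[r] = 1.311111, running G = 3.477778
t=2: π = [0.3993, 0.1979, 0.1672, 0.2355], E[r] = 1.6146, γ^t·E[r] = 1.033333, running G = 4.511111
t=3: π = [0.3993, 0.1943, 0.1644, 0.2420], E[r] = 1.6329, γ^t·E[r] = 0.836049, running G = 5.347160
t=4: π = [0.3984, 0.1935, 0.1648, 0.2434], E[r] = 1.6423, γ^t·E[r] = 0.672688, running G = 6.019849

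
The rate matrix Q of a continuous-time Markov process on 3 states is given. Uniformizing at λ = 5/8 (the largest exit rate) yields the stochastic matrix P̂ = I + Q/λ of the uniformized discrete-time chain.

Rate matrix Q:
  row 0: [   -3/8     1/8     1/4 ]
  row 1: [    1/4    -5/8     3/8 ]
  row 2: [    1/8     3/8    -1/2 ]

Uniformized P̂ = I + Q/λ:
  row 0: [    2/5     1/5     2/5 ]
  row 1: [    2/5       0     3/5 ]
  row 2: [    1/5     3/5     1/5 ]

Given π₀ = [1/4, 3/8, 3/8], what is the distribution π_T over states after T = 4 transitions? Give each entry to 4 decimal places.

π = [0.3228, 0.2966, 0.3806]

t=0: π = [0.2500, 0.3750, 0.3750]
t=1: π = [0.3250, 0.2750, 0.4000]
t=2: π = [0.3200, 0.3050, 0.3750]
t=3: π = [0.3250, 0.2890, 0.3860]
t=4: π = [0.3228, 0.2966, 0.3806]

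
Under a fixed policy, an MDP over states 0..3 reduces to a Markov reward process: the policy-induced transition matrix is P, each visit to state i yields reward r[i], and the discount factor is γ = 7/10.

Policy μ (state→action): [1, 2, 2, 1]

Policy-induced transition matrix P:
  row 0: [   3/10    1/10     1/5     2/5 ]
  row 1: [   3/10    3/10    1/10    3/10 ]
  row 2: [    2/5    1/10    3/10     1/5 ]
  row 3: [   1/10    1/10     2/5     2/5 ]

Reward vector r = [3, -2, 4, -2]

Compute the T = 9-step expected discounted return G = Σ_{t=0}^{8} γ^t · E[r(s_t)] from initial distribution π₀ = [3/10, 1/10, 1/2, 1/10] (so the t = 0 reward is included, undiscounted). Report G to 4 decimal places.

G = 4.8305

t=0: π = [0.3000, 0.1000, 0.5000, 0.1000], E[r] = 2.5000, γ^t·E[r] = 2.500000, running G = 2.500000
t=1: π = [0.3300, 0.1200, 0.2600, 0.2900], E[r] = 1.2100, γ^t·E[r] = 0.847000, running G = 3.347000
t=2: π = [0.2680, 0.1240, 0.2720, 0.3360], E[r] = 0.9720, γ^t·E[r] = 0.476280, running G = 3.823280
t=3: π = [0.2600, 0.1248, 0.2820, 0.3332], E[r] = 0.9920, γ^t·E[r] = 0.340256, running G = 4.163536
t=4: π = [0.2616, 0.1250, 0.2824, 0.3311], E[r] = 1.0020, γ^t·E[r] = 0.240571, running G = 4.404107
t=5: π = [0.2620, 0.1250, 0.2820, 0.3310], E[r] = 1.0018, γ^t·E[r] = 0.168380, running G = 4.572487
t=6: π = [0.2620, 0.1250, 0.2819, 0.3311], E[r] = 1.0014, γ^t·E[r] = 0.117810, running G = 4.690297
t=7: π = [0.2620, 0.1250, 0.2819, 0.3311], E[r] = 1.0013, γ^t·E[r] = 0.082463, running G = 4.772760
t=8: π = [0.2620, 0.1250, 0.2819, 0.3311], E[r] = 1.0013, γ^t·E[r] = 0.057725, running G = 4.830484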